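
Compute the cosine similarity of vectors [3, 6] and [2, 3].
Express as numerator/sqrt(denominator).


dot = 24. |a|^2 = 45, |b|^2 = 13. cos = 24/sqrt(585).

24/sqrt(585)


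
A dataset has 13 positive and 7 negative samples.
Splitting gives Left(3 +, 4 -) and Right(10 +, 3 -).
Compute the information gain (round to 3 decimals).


H(parent) = 0.9341. H(left) = 0.9852, H(right) = 0.7793. Weighted = (7/20)*0.9852 + (13/20)*0.7793 = 0.8514. IG = 0.9341 - 0.8514 = 0.0827, which rounds to 0.083.

0.083


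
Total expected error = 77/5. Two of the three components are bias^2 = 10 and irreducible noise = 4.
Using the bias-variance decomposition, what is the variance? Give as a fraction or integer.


Total error = bias^2 + variance + irreducible noise. So variance = 77/5 - 10 - 4 = 7/5.

7/5


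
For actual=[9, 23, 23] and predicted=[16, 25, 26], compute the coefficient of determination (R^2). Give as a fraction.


Mean(y) = 55/3. SS_res = 62. SS_tot = 392/3. R^2 = 1 - 62/(392/3) = 103/196.

103/196


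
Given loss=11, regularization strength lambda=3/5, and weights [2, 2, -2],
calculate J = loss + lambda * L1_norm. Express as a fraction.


L1 norm = sum(|w|) = 6. J = 11 + 3/5 * 6 = 73/5.

73/5


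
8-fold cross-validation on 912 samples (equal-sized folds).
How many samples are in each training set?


Each validation fold has 912/8 = 114 samples. Training set = 912 - 114 = 798.

798


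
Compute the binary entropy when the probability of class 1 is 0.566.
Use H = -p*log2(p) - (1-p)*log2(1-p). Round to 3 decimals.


H = -0.566*log2(0.566) - 0.434*log2(0.434) = 0.987.

0.987


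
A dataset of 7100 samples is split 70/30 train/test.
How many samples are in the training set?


Test set = 7100 * 30% = 2130. Training set = 7100 - 2130 = 4970.

4970


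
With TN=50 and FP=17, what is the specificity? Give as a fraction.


Specificity = TN / (TN + FP) = 50 / 67 = 50/67.

50/67


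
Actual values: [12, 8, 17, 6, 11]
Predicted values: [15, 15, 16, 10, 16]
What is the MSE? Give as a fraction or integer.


MSE = (1/5) * ((12-15)^2=9 + (8-15)^2=49 + (17-16)^2=1 + (6-10)^2=16 + (11-16)^2=25). Sum = 100. MSE = 20.

20


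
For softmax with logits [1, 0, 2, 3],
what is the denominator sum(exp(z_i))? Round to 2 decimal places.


Denom = e^1=2.7183 + e^0=1.0000 + e^2=7.3891 + e^3=20.0855. Sum = 31.1929, which rounds to 31.19.

31.19


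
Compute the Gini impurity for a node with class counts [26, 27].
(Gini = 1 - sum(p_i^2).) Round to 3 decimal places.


Total = 53. Proportions: 26/53, 27/53. sum(p_i^2) = 0.5002. Gini = 1 - 0.5002 = 0.4998, which rounds to 0.500.

0.500


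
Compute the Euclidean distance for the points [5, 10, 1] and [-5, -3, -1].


d = sqrt(sum of squared differences). (5--5)^2=100, (10--3)^2=169, (1--1)^2=4. Sum = 273.

sqrt(273)


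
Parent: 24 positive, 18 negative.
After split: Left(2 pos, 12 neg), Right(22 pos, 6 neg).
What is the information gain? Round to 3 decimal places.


H(parent) = 0.9852. H(left) = 0.5917, H(right) = 0.7496. Weighted = (14/42)*0.5917 + (28/42)*0.7496 = 0.6970. IG = 0.9852 - 0.6970 = 0.2882, which rounds to 0.288.

0.288


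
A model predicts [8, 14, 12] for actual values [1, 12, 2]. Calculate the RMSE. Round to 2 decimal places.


MSE = 51.0000. RMSE = sqrt(51.0000) = 7.14.

7.14


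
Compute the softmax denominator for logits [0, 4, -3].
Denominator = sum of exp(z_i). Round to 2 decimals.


Denom = e^0=1.0000 + e^4=54.5982 + e^-3=0.0498. Sum = 55.6480, which rounds to 55.65.

55.65


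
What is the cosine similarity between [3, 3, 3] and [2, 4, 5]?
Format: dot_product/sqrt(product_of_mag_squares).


dot = 33. |a|^2 = 27, |b|^2 = 45. cos = 33/sqrt(1215).

33/sqrt(1215)


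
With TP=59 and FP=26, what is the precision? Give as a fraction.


Precision = TP / (TP + FP) = 59 / 85 = 59/85.

59/85


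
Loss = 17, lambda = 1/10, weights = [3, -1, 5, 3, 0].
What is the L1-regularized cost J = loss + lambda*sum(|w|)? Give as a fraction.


L1 norm = sum(|w|) = 12. J = 17 + 1/10 * 12 = 91/5.

91/5


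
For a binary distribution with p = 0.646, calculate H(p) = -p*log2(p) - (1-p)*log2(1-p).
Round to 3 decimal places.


H = -0.646*log2(0.646) - 0.354*log2(0.354) = 0.938.

0.938


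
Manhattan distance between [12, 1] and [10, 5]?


d = sum of absolute differences: |12-10|=2 + |1-5|=4 = 6.

6


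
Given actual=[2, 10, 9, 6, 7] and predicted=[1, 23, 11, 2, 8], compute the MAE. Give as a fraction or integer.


MAE = (1/5) * (|2-1|=1 + |10-23|=13 + |9-11|=2 + |6-2|=4 + |7-8|=1). Sum = 21. MAE = 21/5.

21/5


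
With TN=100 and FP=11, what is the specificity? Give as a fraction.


Specificity = TN / (TN + FP) = 100 / 111 = 100/111.

100/111


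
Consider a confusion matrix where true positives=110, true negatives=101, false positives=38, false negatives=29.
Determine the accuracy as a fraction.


Accuracy = (TP + TN) / (TP + TN + FP + FN) = (110 + 101) / 278 = 211/278.

211/278


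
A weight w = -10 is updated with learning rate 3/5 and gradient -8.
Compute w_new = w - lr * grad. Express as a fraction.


w_new = -10 - 3/5 * -8 = -10 - -24/5 = -26/5.

-26/5


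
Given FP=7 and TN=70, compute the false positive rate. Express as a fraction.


FPR = FP / (FP + TN) = 7 / 77 = 1/11.

1/11


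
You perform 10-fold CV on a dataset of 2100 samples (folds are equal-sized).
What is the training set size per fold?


Each validation fold has 2100/10 = 210 samples. Training set = 2100 - 210 = 1890.

1890


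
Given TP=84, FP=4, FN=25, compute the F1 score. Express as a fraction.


Precision = 84/88 = 21/22. Recall = 84/109 = 84/109. F1 = 2*P*R/(P+R) = 168/197.

168/197


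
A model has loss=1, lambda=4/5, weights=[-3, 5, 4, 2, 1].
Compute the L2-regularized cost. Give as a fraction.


L2 sq norm = sum(w^2) = 55. J = 1 + 4/5 * 55 = 45.

45


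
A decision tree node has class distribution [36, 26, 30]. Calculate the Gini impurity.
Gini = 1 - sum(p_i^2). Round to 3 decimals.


Total = 92. Proportions: 36/92, 26/92, 30/92. sum(p_i^2) = 0.3393. Gini = 1 - 0.3393 = 0.6607, which rounds to 0.661.

0.661


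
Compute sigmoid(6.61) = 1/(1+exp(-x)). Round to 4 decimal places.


sigma(6.61) = 1/(1+e^(-6.61)) = 1/(1+0.001347) = 1/1.001347 = 0.9987.

0.9987


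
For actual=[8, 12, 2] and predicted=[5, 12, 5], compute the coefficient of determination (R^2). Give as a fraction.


Mean(y) = 22/3. SS_res = 18. SS_tot = 152/3. R^2 = 1 - 18/(152/3) = 49/76.

49/76


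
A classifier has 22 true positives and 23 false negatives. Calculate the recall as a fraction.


Recall = TP / (TP + FN) = 22 / 45 = 22/45.

22/45


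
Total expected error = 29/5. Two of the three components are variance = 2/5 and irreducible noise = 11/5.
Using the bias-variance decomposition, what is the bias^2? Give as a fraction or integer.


Total error = bias^2 + variance + irreducible noise. So bias^2 = 29/5 - 2/5 - 11/5 = 16/5.

16/5


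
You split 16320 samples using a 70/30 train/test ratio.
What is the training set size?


Test set = 16320 * 30% = 4896. Training set = 16320 - 4896 = 11424.

11424


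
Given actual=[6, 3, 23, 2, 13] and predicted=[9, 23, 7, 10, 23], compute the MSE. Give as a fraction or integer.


MSE = (1/5) * ((6-9)^2=9 + (3-23)^2=400 + (23-7)^2=256 + (2-10)^2=64 + (13-23)^2=100). Sum = 829. MSE = 829/5.

829/5


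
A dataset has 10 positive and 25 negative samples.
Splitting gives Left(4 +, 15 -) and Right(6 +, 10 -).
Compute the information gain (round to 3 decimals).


H(parent) = 0.8631. H(left) = 0.7425, H(right) = 0.9544. Weighted = (19/35)*0.7425 + (16/35)*0.9544 = 0.8394. IG = 0.8631 - 0.8394 = 0.0237, which rounds to 0.024.

0.024


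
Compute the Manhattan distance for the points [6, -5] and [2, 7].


d = sum of absolute differences: |6-2|=4 + |-5-7|=12 = 16.

16


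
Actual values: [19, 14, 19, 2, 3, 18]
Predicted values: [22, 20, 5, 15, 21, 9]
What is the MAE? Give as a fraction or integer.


MAE = (1/6) * (|19-22|=3 + |14-20|=6 + |19-5|=14 + |2-15|=13 + |3-21|=18 + |18-9|=9). Sum = 63. MAE = 21/2.

21/2


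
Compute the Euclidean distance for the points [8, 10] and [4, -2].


d = sqrt(sum of squared differences). (8-4)^2=16, (10--2)^2=144. Sum = 160.

sqrt(160)


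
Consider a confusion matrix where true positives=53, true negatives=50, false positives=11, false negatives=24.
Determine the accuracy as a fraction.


Accuracy = (TP + TN) / (TP + TN + FP + FN) = (53 + 50) / 138 = 103/138.

103/138


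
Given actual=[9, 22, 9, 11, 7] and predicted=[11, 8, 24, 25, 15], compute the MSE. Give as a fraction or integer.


MSE = (1/5) * ((9-11)^2=4 + (22-8)^2=196 + (9-24)^2=225 + (11-25)^2=196 + (7-15)^2=64). Sum = 685. MSE = 137.

137


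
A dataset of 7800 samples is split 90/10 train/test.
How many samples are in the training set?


Test set = 7800 * 10% = 780. Training set = 7800 - 780 = 7020.

7020


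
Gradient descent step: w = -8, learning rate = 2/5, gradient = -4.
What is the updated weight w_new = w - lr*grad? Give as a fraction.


w_new = -8 - 2/5 * -4 = -8 - -8/5 = -32/5.

-32/5


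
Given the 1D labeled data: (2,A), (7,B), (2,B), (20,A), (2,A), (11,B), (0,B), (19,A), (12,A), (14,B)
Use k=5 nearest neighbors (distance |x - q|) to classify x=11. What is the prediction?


Distances: |2-11|=9, |7-11|=4, |2-11|=9, |20-11|=9, |2-11|=9, |11-11|=0, |0-11|=11, |19-11|=8, |12-11|=1, |14-11|=3. 5 nearest: (11,B), (12,A), (14,B), (7,B), (19,A). Counts: {'B': 3, 'A': 2}. Majority class: B.

B


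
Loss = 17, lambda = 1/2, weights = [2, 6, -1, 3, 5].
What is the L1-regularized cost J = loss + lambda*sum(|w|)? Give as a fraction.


L1 norm = sum(|w|) = 17. J = 17 + 1/2 * 17 = 51/2.

51/2


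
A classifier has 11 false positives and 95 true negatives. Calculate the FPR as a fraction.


FPR = FP / (FP + TN) = 11 / 106 = 11/106.

11/106


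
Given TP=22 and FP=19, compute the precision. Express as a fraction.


Precision = TP / (TP + FP) = 22 / 41 = 22/41.

22/41


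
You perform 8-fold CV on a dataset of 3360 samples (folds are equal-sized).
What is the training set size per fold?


Each validation fold has 3360/8 = 420 samples. Training set = 3360 - 420 = 2940.

2940


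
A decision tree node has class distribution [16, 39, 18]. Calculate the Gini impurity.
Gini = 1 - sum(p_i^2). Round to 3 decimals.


Total = 73. Proportions: 16/73, 39/73, 18/73. sum(p_i^2) = 0.3943. Gini = 1 - 0.3943 = 0.6057, which rounds to 0.606.

0.606


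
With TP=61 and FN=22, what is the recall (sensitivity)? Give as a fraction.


Recall = TP / (TP + FN) = 61 / 83 = 61/83.

61/83


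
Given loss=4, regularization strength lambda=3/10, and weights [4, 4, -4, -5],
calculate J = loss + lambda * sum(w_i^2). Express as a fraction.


L2 sq norm = sum(w^2) = 73. J = 4 + 3/10 * 73 = 259/10.

259/10


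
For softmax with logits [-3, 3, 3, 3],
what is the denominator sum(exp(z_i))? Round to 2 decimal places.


Denom = e^-3=0.0498 + e^3=20.0855 + e^3=20.0855 + e^3=20.0855. Sum = 60.3063, which rounds to 60.31.

60.31


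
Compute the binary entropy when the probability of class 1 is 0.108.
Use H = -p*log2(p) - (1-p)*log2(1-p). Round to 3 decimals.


H = -0.108*log2(0.108) - 0.892*log2(0.892) = 0.494.

0.494


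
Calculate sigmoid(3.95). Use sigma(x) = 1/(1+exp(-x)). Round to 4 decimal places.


sigma(3.95) = 1/(1+e^(-3.95)) = 1/(1+0.019255) = 1/1.019255 = 0.9811.

0.9811


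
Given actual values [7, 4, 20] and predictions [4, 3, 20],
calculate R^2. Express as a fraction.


Mean(y) = 31/3. SS_res = 10. SS_tot = 434/3. R^2 = 1 - 10/(434/3) = 202/217.

202/217


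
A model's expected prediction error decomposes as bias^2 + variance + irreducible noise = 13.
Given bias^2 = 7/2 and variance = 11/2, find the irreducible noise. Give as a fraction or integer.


Total error = bias^2 + variance + irreducible noise. So irreducible noise = 13 - 7/2 - 11/2 = 4.

4


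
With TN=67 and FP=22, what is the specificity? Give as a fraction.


Specificity = TN / (TN + FP) = 67 / 89 = 67/89.

67/89


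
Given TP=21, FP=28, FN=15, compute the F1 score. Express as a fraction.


Precision = 21/49 = 3/7. Recall = 21/36 = 7/12. F1 = 2*P*R/(P+R) = 42/85.

42/85


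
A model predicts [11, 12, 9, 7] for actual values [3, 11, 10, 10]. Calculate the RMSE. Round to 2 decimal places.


MSE = 18.7500. RMSE = sqrt(18.7500) = 4.33.

4.33


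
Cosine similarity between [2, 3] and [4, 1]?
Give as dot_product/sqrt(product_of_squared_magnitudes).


dot = 11. |a|^2 = 13, |b|^2 = 17. cos = 11/sqrt(221).

11/sqrt(221)


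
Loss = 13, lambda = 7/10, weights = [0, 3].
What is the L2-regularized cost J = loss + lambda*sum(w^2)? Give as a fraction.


L2 sq norm = sum(w^2) = 9. J = 13 + 7/10 * 9 = 193/10.

193/10


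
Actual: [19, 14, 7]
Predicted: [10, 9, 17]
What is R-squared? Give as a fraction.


Mean(y) = 40/3. SS_res = 206. SS_tot = 218/3. R^2 = 1 - 206/(218/3) = -200/109.

-200/109


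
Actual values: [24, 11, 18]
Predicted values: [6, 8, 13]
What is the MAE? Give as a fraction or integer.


MAE = (1/3) * (|24-6|=18 + |11-8|=3 + |18-13|=5). Sum = 26. MAE = 26/3.

26/3


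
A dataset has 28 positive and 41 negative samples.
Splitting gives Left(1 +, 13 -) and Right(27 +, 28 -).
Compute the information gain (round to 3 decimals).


H(parent) = 0.9742. H(left) = 0.3712, H(right) = 0.9998. Weighted = (14/69)*0.3712 + (55/69)*0.9998 = 0.8723. IG = 0.9742 - 0.8723 = 0.1019, which rounds to 0.102.

0.102


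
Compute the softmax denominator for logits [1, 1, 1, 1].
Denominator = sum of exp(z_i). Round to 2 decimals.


Denom = e^1=2.7183 + e^1=2.7183 + e^1=2.7183 + e^1=2.7183. Sum = 10.8732, which rounds to 10.87.

10.87


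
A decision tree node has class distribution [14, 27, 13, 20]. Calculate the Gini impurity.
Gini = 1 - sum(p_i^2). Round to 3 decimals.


Total = 74. Proportions: 14/74, 27/74, 13/74, 20/74. sum(p_i^2) = 0.2728. Gini = 1 - 0.2728 = 0.7272, which rounds to 0.727.

0.727


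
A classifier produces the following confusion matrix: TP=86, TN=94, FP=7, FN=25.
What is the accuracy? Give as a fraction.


Accuracy = (TP + TN) / (TP + TN + FP + FN) = (86 + 94) / 212 = 45/53.

45/53


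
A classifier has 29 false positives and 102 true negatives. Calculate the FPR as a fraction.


FPR = FP / (FP + TN) = 29 / 131 = 29/131.

29/131


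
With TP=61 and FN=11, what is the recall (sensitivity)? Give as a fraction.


Recall = TP / (TP + FN) = 61 / 72 = 61/72.

61/72


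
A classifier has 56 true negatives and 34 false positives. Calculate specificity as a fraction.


Specificity = TN / (TN + FP) = 56 / 90 = 28/45.

28/45


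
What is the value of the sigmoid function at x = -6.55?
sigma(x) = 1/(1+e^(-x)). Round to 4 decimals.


sigma(-6.55) = 1/(1+e^(6.55)) = 1/(1+699.244174) = 1/700.244174 = 0.0014.

0.0014


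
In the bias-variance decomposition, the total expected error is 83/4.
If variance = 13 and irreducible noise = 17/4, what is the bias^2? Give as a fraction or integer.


Total error = bias^2 + variance + irreducible noise. So bias^2 = 83/4 - 13 - 17/4 = 7/2.

7/2


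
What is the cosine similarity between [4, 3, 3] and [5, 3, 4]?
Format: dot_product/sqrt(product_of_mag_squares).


dot = 41. |a|^2 = 34, |b|^2 = 50. cos = 41/sqrt(1700).

41/sqrt(1700)


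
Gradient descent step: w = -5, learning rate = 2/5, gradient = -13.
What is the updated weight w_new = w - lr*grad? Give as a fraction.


w_new = -5 - 2/5 * -13 = -5 - -26/5 = 1/5.

1/5


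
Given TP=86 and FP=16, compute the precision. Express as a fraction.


Precision = TP / (TP + FP) = 86 / 102 = 43/51.

43/51


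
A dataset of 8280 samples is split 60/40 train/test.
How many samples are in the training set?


Test set = 8280 * 40% = 3312. Training set = 8280 - 3312 = 4968.

4968


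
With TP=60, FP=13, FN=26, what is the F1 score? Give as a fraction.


Precision = 60/73 = 60/73. Recall = 60/86 = 30/43. F1 = 2*P*R/(P+R) = 40/53.

40/53


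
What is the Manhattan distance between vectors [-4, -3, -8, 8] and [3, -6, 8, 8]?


d = sum of absolute differences: |-4-3|=7 + |-3--6|=3 + |-8-8|=16 + |8-8|=0 = 26.

26


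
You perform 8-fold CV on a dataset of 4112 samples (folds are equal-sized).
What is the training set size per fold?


Each validation fold has 4112/8 = 514 samples. Training set = 4112 - 514 = 3598.

3598


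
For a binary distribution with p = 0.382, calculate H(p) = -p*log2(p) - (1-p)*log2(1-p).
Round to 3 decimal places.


H = -0.382*log2(0.382) - 0.618*log2(0.618) = 0.959.

0.959


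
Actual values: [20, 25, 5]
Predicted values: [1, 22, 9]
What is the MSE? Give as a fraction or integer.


MSE = (1/3) * ((20-1)^2=361 + (25-22)^2=9 + (5-9)^2=16). Sum = 386. MSE = 386/3.

386/3


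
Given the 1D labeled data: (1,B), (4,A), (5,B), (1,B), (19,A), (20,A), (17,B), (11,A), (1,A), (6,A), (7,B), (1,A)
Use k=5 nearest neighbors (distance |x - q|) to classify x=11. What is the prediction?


Distances: |1-11|=10, |4-11|=7, |5-11|=6, |1-11|=10, |19-11|=8, |20-11|=9, |17-11|=6, |11-11|=0, |1-11|=10, |6-11|=5, |7-11|=4, |1-11|=10. 5 nearest: (11,A), (7,B), (6,A), (5,B), (17,B). Counts: {'A': 2, 'B': 3}. Majority class: B.

B


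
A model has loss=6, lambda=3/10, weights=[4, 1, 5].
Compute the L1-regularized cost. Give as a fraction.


L1 norm = sum(|w|) = 10. J = 6 + 3/10 * 10 = 9.

9


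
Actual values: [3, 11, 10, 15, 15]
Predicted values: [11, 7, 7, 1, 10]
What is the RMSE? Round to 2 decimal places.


MSE = 62.0000. RMSE = sqrt(62.0000) = 7.87.

7.87


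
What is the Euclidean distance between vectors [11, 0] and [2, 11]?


d = sqrt(sum of squared differences). (11-2)^2=81, (0-11)^2=121. Sum = 202.

sqrt(202)


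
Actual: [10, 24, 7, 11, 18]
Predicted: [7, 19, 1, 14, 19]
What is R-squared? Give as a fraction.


Mean(y) = 14. SS_res = 80. SS_tot = 190. R^2 = 1 - 80/(190) = 11/19.

11/19


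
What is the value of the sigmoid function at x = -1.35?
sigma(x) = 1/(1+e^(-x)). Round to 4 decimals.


sigma(-1.35) = 1/(1+e^(1.35)) = 1/(1+3.857426) = 1/4.857426 = 0.2059.

0.2059


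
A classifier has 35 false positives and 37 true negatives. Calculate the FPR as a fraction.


FPR = FP / (FP + TN) = 35 / 72 = 35/72.

35/72


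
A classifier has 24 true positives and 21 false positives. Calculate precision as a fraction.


Precision = TP / (TP + FP) = 24 / 45 = 8/15.

8/15


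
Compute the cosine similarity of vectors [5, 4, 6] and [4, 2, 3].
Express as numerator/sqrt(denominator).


dot = 46. |a|^2 = 77, |b|^2 = 29. cos = 46/sqrt(2233).

46/sqrt(2233)


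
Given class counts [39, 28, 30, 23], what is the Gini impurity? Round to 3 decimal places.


Total = 120. Proportions: 39/120, 28/120, 30/120, 23/120. sum(p_i^2) = 0.2593. Gini = 1 - 0.2593 = 0.7407, which rounds to 0.741.

0.741


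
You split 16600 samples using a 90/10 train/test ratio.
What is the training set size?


Test set = 16600 * 10% = 1660. Training set = 16600 - 1660 = 14940.

14940


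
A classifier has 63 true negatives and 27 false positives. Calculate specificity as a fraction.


Specificity = TN / (TN + FP) = 63 / 90 = 7/10.

7/10


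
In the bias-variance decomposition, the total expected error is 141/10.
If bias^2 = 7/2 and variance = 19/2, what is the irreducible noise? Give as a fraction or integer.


Total error = bias^2 + variance + irreducible noise. So irreducible noise = 141/10 - 7/2 - 19/2 = 11/10.

11/10


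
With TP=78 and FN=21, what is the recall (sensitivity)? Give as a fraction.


Recall = TP / (TP + FN) = 78 / 99 = 26/33.

26/33


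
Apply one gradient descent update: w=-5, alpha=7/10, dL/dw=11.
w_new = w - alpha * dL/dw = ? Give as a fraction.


w_new = -5 - 7/10 * 11 = -5 - 77/10 = -127/10.

-127/10


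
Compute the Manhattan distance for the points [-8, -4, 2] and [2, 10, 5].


d = sum of absolute differences: |-8-2|=10 + |-4-10|=14 + |2-5|=3 = 27.

27


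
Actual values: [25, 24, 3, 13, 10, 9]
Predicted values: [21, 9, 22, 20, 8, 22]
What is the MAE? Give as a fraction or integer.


MAE = (1/6) * (|25-21|=4 + |24-9|=15 + |3-22|=19 + |13-20|=7 + |10-8|=2 + |9-22|=13). Sum = 60. MAE = 10.

10


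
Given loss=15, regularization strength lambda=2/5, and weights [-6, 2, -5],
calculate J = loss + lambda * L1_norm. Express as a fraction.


L1 norm = sum(|w|) = 13. J = 15 + 2/5 * 13 = 101/5.

101/5


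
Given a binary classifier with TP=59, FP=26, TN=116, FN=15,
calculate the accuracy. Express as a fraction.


Accuracy = (TP + TN) / (TP + TN + FP + FN) = (59 + 116) / 216 = 175/216.

175/216


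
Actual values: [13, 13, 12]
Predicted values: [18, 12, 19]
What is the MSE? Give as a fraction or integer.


MSE = (1/3) * ((13-18)^2=25 + (13-12)^2=1 + (12-19)^2=49). Sum = 75. MSE = 25.

25


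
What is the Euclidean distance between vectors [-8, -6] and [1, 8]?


d = sqrt(sum of squared differences). (-8-1)^2=81, (-6-8)^2=196. Sum = 277.

sqrt(277)


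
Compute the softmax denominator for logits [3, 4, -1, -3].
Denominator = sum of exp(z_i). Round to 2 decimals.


Denom = e^3=20.0855 + e^4=54.5982 + e^-1=0.3679 + e^-3=0.0498. Sum = 75.1014, which rounds to 75.10.

75.10


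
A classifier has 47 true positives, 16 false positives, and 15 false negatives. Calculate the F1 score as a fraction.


Precision = 47/63 = 47/63. Recall = 47/62 = 47/62. F1 = 2*P*R/(P+R) = 94/125.

94/125


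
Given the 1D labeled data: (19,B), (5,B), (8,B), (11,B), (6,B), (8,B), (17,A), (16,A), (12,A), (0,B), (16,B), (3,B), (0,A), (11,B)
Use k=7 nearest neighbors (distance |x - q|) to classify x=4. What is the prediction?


Distances: |19-4|=15, |5-4|=1, |8-4|=4, |11-4|=7, |6-4|=2, |8-4|=4, |17-4|=13, |16-4|=12, |12-4|=8, |0-4|=4, |16-4|=12, |3-4|=1, |0-4|=4, |11-4|=7. 7 nearest: (5,B), (3,B), (6,B), (0,A), (8,B), (8,B), (0,B). Counts: {'B': 6, 'A': 1}. Majority class: B.

B


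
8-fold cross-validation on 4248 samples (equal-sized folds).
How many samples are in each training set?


Each validation fold has 4248/8 = 531 samples. Training set = 4248 - 531 = 3717.

3717


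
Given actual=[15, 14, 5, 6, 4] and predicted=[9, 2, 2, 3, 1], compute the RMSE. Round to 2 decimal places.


MSE = 41.4000. RMSE = sqrt(41.4000) = 6.43.

6.43


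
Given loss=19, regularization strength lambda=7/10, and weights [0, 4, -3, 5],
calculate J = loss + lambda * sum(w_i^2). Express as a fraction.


L2 sq norm = sum(w^2) = 50. J = 19 + 7/10 * 50 = 54.

54


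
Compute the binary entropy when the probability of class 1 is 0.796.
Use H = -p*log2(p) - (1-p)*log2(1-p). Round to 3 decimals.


H = -0.796*log2(0.796) - 0.204*log2(0.204) = 0.730.

0.730


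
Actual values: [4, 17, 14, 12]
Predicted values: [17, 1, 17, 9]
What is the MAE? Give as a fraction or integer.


MAE = (1/4) * (|4-17|=13 + |17-1|=16 + |14-17|=3 + |12-9|=3). Sum = 35. MAE = 35/4.

35/4


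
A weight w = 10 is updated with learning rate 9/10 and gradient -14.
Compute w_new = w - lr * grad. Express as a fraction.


w_new = 10 - 9/10 * -14 = 10 - -63/5 = 113/5.

113/5


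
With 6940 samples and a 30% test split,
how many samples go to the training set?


Test set = 6940 * 30% = 2082. Training set = 6940 - 2082 = 4858.

4858


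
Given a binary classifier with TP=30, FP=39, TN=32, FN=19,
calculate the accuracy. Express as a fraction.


Accuracy = (TP + TN) / (TP + TN + FP + FN) = (30 + 32) / 120 = 31/60.

31/60


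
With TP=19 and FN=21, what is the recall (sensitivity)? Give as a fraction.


Recall = TP / (TP + FN) = 19 / 40 = 19/40.

19/40


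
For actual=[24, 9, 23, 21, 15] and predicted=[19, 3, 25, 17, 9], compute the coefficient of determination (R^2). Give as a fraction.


Mean(y) = 92/5. SS_res = 117. SS_tot = 796/5. R^2 = 1 - 117/(796/5) = 211/796.

211/796


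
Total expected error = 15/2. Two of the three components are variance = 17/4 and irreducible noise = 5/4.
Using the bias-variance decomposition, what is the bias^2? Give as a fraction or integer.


Total error = bias^2 + variance + irreducible noise. So bias^2 = 15/2 - 17/4 - 5/4 = 2.

2


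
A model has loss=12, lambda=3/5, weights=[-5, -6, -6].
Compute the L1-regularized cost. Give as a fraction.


L1 norm = sum(|w|) = 17. J = 12 + 3/5 * 17 = 111/5.

111/5


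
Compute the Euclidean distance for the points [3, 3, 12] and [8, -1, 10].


d = sqrt(sum of squared differences). (3-8)^2=25, (3--1)^2=16, (12-10)^2=4. Sum = 45.

sqrt(45)


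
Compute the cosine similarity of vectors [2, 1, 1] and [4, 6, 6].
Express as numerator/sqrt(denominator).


dot = 20. |a|^2 = 6, |b|^2 = 88. cos = 20/sqrt(528).

20/sqrt(528)


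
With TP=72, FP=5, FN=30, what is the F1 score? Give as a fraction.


Precision = 72/77 = 72/77. Recall = 72/102 = 12/17. F1 = 2*P*R/(P+R) = 144/179.

144/179


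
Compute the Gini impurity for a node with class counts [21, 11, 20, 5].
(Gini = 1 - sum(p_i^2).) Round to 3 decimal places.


Total = 57. Proportions: 21/57, 11/57, 20/57, 5/57. sum(p_i^2) = 0.3038. Gini = 1 - 0.3038 = 0.6962, which rounds to 0.696.

0.696


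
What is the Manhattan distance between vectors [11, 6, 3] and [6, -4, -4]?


d = sum of absolute differences: |11-6|=5 + |6--4|=10 + |3--4|=7 = 22.

22


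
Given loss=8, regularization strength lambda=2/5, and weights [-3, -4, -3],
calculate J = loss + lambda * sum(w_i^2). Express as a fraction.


L2 sq norm = sum(w^2) = 34. J = 8 + 2/5 * 34 = 108/5.

108/5


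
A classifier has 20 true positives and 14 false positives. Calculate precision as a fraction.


Precision = TP / (TP + FP) = 20 / 34 = 10/17.

10/17


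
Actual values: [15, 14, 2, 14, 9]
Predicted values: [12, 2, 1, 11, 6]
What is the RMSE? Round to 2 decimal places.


MSE = 34.4000. RMSE = sqrt(34.4000) = 5.87.

5.87


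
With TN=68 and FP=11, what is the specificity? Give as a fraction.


Specificity = TN / (TN + FP) = 68 / 79 = 68/79.

68/79


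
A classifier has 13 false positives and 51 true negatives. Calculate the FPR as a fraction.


FPR = FP / (FP + TN) = 13 / 64 = 13/64.

13/64


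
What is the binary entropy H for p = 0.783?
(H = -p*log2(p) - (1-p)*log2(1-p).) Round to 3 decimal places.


H = -0.783*log2(0.783) - 0.217*log2(0.217) = 0.755.

0.755


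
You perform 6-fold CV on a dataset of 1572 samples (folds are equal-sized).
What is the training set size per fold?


Each validation fold has 1572/6 = 262 samples. Training set = 1572 - 262 = 1310.

1310


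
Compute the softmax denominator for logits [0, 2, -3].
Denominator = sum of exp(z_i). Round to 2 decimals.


Denom = e^0=1.0000 + e^2=7.3891 + e^-3=0.0498. Sum = 8.4389, which rounds to 8.44.

8.44


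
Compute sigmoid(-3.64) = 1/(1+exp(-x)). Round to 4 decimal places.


sigma(-3.64) = 1/(1+e^(3.64)) = 1/(1+38.091837) = 1/39.091837 = 0.0256.

0.0256


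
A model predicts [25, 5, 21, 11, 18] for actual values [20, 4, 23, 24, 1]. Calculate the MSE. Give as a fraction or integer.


MSE = (1/5) * ((20-25)^2=25 + (4-5)^2=1 + (23-21)^2=4 + (24-11)^2=169 + (1-18)^2=289). Sum = 488. MSE = 488/5.

488/5


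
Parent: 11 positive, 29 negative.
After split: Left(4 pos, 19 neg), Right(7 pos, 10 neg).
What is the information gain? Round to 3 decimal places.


H(parent) = 0.8485. H(left) = 0.6666, H(right) = 0.9774. Weighted = (23/40)*0.6666 + (17/40)*0.9774 = 0.7987. IG = 0.8485 - 0.7987 = 0.0498, which rounds to 0.050.

0.050


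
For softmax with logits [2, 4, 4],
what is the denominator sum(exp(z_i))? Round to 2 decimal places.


Denom = e^2=7.3891 + e^4=54.5982 + e^4=54.5982. Sum = 116.5855, which rounds to 116.59.

116.59


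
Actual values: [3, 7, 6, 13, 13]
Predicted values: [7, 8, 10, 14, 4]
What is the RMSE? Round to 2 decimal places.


MSE = 23.0000. RMSE = sqrt(23.0000) = 4.80.

4.80


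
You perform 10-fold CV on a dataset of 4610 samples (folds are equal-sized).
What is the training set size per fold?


Each validation fold has 4610/10 = 461 samples. Training set = 4610 - 461 = 4149.

4149


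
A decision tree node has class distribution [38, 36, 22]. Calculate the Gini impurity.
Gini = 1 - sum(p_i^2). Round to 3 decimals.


Total = 96. Proportions: 38/96, 36/96, 22/96. sum(p_i^2) = 0.3498. Gini = 1 - 0.3498 = 0.6502, which rounds to 0.650.

0.650


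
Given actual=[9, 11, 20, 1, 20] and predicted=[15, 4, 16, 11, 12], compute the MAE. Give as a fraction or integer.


MAE = (1/5) * (|9-15|=6 + |11-4|=7 + |20-16|=4 + |1-11|=10 + |20-12|=8). Sum = 35. MAE = 7.

7


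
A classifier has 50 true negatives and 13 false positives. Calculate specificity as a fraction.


Specificity = TN / (TN + FP) = 50 / 63 = 50/63.

50/63


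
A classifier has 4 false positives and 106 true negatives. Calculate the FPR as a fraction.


FPR = FP / (FP + TN) = 4 / 110 = 2/55.

2/55


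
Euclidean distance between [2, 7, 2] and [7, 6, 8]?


d = sqrt(sum of squared differences). (2-7)^2=25, (7-6)^2=1, (2-8)^2=36. Sum = 62.

sqrt(62)


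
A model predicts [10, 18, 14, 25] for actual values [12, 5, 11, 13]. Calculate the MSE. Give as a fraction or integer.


MSE = (1/4) * ((12-10)^2=4 + (5-18)^2=169 + (11-14)^2=9 + (13-25)^2=144). Sum = 326. MSE = 163/2.

163/2


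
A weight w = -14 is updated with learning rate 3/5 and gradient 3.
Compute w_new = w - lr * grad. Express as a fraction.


w_new = -14 - 3/5 * 3 = -14 - 9/5 = -79/5.

-79/5


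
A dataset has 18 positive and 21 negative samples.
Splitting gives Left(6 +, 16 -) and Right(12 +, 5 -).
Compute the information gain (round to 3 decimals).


H(parent) = 0.9957. H(left) = 0.8454, H(right) = 0.8740. Weighted = (22/39)*0.8454 + (17/39)*0.8740 = 0.8579. IG = 0.9957 - 0.8579 = 0.1378, which rounds to 0.138.

0.138


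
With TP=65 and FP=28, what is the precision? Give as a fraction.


Precision = TP / (TP + FP) = 65 / 93 = 65/93.

65/93


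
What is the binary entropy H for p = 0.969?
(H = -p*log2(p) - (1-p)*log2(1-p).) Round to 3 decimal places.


H = -0.969*log2(0.969) - 0.031*log2(0.031) = 0.199.

0.199


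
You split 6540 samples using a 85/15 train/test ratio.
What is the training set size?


Test set = 6540 * 15% = 981. Training set = 6540 - 981 = 5559.

5559


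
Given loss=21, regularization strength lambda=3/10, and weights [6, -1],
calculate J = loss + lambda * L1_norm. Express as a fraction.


L1 norm = sum(|w|) = 7. J = 21 + 3/10 * 7 = 231/10.

231/10


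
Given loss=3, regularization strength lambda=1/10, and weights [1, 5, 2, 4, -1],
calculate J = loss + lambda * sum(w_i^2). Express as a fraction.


L2 sq norm = sum(w^2) = 47. J = 3 + 1/10 * 47 = 77/10.

77/10


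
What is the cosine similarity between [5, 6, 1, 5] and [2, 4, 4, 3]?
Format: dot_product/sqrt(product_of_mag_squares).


dot = 53. |a|^2 = 87, |b|^2 = 45. cos = 53/sqrt(3915).

53/sqrt(3915)


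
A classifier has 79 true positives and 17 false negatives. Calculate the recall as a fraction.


Recall = TP / (TP + FN) = 79 / 96 = 79/96.

79/96


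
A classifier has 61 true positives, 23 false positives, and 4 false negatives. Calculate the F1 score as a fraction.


Precision = 61/84 = 61/84. Recall = 61/65 = 61/65. F1 = 2*P*R/(P+R) = 122/149.

122/149


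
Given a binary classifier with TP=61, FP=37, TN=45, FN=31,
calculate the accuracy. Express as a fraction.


Accuracy = (TP + TN) / (TP + TN + FP + FN) = (61 + 45) / 174 = 53/87.

53/87


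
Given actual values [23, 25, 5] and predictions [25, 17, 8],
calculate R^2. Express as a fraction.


Mean(y) = 53/3. SS_res = 77. SS_tot = 728/3. R^2 = 1 - 77/(728/3) = 71/104.

71/104


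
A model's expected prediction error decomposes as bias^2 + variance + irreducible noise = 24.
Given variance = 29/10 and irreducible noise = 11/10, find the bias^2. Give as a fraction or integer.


Total error = bias^2 + variance + irreducible noise. So bias^2 = 24 - 29/10 - 11/10 = 20.

20


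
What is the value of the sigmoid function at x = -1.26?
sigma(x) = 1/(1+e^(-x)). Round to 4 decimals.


sigma(-1.26) = 1/(1+e^(1.26)) = 1/(1+3.525421) = 1/4.525421 = 0.2210.

0.2210


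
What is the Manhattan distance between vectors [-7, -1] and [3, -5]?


d = sum of absolute differences: |-7-3|=10 + |-1--5|=4 = 14.

14


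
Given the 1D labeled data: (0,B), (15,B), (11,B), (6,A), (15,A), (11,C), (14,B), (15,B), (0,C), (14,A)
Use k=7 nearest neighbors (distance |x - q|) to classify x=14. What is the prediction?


Distances: |0-14|=14, |15-14|=1, |11-14|=3, |6-14|=8, |15-14|=1, |11-14|=3, |14-14|=0, |15-14|=1, |0-14|=14, |14-14|=0. 7 nearest: (14,A), (14,B), (15,A), (15,B), (15,B), (11,B), (11,C). Counts: {'A': 2, 'B': 4, 'C': 1}. Majority class: B.

B


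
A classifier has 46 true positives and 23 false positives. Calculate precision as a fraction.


Precision = TP / (TP + FP) = 46 / 69 = 2/3.

2/3


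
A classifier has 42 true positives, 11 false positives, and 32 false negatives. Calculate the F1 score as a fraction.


Precision = 42/53 = 42/53. Recall = 42/74 = 21/37. F1 = 2*P*R/(P+R) = 84/127.

84/127


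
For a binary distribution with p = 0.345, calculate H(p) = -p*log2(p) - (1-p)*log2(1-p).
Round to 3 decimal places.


H = -0.345*log2(0.345) - 0.655*log2(0.655) = 0.930.

0.930


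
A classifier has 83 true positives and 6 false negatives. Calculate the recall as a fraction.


Recall = TP / (TP + FN) = 83 / 89 = 83/89.

83/89


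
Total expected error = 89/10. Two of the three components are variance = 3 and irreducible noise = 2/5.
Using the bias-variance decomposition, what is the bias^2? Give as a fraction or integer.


Total error = bias^2 + variance + irreducible noise. So bias^2 = 89/10 - 3 - 2/5 = 11/2.

11/2


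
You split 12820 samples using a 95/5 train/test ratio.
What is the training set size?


Test set = 12820 * 5% = 641. Training set = 12820 - 641 = 12179.

12179


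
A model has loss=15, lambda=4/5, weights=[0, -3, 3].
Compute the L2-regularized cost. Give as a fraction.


L2 sq norm = sum(w^2) = 18. J = 15 + 4/5 * 18 = 147/5.

147/5


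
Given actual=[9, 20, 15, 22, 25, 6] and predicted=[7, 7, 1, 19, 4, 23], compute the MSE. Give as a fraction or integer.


MSE = (1/6) * ((9-7)^2=4 + (20-7)^2=169 + (15-1)^2=196 + (22-19)^2=9 + (25-4)^2=441 + (6-23)^2=289). Sum = 1108. MSE = 554/3.

554/3


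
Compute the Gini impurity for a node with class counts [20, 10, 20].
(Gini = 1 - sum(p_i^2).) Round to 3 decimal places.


Total = 50. Proportions: 20/50, 10/50, 20/50. sum(p_i^2) = 0.3600. Gini = 1 - 0.3600 = 0.6400, which rounds to 0.640.

0.640


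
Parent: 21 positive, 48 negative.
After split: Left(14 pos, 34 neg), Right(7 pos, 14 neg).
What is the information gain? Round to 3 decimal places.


H(parent) = 0.8865. H(left) = 0.8709, H(right) = 0.9183. Weighted = (48/69)*0.8709 + (21/69)*0.9183 = 0.8853. IG = 0.8865 - 0.8853 = 0.0012, which rounds to 0.001.

0.001


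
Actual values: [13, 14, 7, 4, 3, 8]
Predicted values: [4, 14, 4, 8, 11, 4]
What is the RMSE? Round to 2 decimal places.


MSE = 31.0000. RMSE = sqrt(31.0000) = 5.57.

5.57


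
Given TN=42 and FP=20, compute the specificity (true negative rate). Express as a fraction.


Specificity = TN / (TN + FP) = 42 / 62 = 21/31.

21/31


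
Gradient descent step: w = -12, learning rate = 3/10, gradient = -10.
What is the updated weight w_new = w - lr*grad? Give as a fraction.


w_new = -12 - 3/10 * -10 = -12 - -3 = -9.

-9


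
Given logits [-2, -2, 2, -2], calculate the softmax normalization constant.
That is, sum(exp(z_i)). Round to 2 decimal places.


Denom = e^-2=0.1353 + e^-2=0.1353 + e^2=7.3891 + e^-2=0.1353. Sum = 7.7950, which rounds to 7.80.

7.80


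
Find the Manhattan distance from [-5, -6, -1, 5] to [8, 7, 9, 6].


d = sum of absolute differences: |-5-8|=13 + |-6-7|=13 + |-1-9|=10 + |5-6|=1 = 37.

37


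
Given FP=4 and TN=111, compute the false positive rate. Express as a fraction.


FPR = FP / (FP + TN) = 4 / 115 = 4/115.

4/115


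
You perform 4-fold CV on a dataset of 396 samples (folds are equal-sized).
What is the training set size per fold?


Each validation fold has 396/4 = 99 samples. Training set = 396 - 99 = 297.

297


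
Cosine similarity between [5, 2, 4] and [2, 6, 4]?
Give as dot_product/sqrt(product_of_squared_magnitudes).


dot = 38. |a|^2 = 45, |b|^2 = 56. cos = 38/sqrt(2520).

38/sqrt(2520)


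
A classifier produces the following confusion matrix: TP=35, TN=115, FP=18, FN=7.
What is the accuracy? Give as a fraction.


Accuracy = (TP + TN) / (TP + TN + FP + FN) = (35 + 115) / 175 = 6/7.

6/7


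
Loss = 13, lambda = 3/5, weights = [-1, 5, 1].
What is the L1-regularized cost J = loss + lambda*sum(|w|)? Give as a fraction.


L1 norm = sum(|w|) = 7. J = 13 + 3/5 * 7 = 86/5.

86/5


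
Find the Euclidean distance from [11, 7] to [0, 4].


d = sqrt(sum of squared differences). (11-0)^2=121, (7-4)^2=9. Sum = 130.

sqrt(130)


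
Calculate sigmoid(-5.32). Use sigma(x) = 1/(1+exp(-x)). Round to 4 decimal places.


sigma(-5.32) = 1/(1+e^(5.32)) = 1/(1+204.383882) = 1/205.383882 = 0.0049.

0.0049


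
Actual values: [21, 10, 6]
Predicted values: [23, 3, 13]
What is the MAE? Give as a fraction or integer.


MAE = (1/3) * (|21-23|=2 + |10-3|=7 + |6-13|=7). Sum = 16. MAE = 16/3.

16/3


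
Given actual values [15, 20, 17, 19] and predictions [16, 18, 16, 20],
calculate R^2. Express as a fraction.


Mean(y) = 71/4. SS_res = 7. SS_tot = 59/4. R^2 = 1 - 7/(59/4) = 31/59.

31/59


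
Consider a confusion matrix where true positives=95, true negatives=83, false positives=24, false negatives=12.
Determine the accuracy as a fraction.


Accuracy = (TP + TN) / (TP + TN + FP + FN) = (95 + 83) / 214 = 89/107.

89/107


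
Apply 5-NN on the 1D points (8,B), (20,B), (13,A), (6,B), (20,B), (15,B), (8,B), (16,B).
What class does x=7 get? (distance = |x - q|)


Distances: |8-7|=1, |20-7|=13, |13-7|=6, |6-7|=1, |20-7|=13, |15-7|=8, |8-7|=1, |16-7|=9. 5 nearest: (8,B), (6,B), (8,B), (13,A), (15,B). Counts: {'B': 4, 'A': 1}. Majority class: B.

B


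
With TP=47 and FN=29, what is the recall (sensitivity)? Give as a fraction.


Recall = TP / (TP + FN) = 47 / 76 = 47/76.

47/76


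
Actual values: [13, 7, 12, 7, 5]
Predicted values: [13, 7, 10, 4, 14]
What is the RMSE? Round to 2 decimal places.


MSE = 18.8000. RMSE = sqrt(18.8000) = 4.34.

4.34


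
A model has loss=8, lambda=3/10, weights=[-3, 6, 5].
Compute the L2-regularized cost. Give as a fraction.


L2 sq norm = sum(w^2) = 70. J = 8 + 3/10 * 70 = 29.

29


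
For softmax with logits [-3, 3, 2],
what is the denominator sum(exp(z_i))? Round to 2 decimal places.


Denom = e^-3=0.0498 + e^3=20.0855 + e^2=7.3891. Sum = 27.5244, which rounds to 27.52.

27.52


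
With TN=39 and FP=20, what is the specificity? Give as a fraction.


Specificity = TN / (TN + FP) = 39 / 59 = 39/59.

39/59


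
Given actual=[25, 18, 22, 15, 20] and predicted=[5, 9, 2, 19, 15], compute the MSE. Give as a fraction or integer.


MSE = (1/5) * ((25-5)^2=400 + (18-9)^2=81 + (22-2)^2=400 + (15-19)^2=16 + (20-15)^2=25). Sum = 922. MSE = 922/5.

922/5


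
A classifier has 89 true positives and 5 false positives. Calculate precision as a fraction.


Precision = TP / (TP + FP) = 89 / 94 = 89/94.

89/94
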